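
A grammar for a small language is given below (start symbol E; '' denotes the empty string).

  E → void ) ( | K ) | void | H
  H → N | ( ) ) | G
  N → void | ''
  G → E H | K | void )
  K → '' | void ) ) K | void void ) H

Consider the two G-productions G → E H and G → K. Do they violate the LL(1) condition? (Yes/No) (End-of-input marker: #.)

FIRST(E H) = { (, ), void, '' } and FIRST(K) = { void, '' }.
Both contain void, so the two alternatives are not disjoint — LL(1) conflict.

Yes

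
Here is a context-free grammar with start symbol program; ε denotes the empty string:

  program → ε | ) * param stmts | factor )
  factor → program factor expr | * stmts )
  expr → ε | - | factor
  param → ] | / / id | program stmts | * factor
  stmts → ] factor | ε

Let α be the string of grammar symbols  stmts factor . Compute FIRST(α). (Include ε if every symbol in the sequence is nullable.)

Add FIRST(stmts)\{ε} = { ] }; stmts is nullable, continue.
Add FIRST(factor) = { ), * }; factor is not nullable, stop.

{ ), *, ] }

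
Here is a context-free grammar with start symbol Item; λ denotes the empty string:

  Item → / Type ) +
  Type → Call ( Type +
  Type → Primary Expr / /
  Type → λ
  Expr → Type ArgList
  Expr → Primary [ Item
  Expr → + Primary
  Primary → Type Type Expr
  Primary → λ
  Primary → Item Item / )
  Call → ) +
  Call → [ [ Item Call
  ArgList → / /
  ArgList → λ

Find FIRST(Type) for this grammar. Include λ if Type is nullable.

{ ), +, /, [, λ }

From Type → Call ( Type +: add FIRST(Call) = { ), [ }.
From Type → Primary Expr / /: Primary, Expr nullable, take FIRST(Primary) ∪ FIRST(Expr) ∪ {/} = { ), +, /, [ }.
Type → λ contributes λ.
Union: FIRST(Type) = { ), +, /, [, λ }.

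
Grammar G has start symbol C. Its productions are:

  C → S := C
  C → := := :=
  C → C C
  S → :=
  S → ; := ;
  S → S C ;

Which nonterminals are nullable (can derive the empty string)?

No nonterminal has an empty production or an RHS whose symbols are all nullable.

{ } (none)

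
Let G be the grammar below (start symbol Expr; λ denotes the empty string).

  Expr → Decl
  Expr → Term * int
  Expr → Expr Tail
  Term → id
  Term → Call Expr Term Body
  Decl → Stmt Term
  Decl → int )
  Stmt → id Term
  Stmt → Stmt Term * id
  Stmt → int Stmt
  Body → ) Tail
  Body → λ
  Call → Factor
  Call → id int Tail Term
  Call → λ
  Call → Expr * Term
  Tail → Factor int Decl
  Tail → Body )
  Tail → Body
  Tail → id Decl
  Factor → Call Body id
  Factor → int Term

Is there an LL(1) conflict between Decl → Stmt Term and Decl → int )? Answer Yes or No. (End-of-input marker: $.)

Yes

FIRST(Stmt Term) = { id, int } and FIRST(int )) = { int }.
Both contain int, so the two alternatives are not disjoint — LL(1) conflict.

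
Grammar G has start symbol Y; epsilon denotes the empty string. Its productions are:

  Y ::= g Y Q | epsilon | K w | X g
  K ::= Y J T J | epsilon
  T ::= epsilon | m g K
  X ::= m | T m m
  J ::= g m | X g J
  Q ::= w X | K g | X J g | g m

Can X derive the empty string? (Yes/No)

No

Nullable nonterminals: K, T, Y.
No production of X has an RHS whose symbols are all nullable, so X is not nullable.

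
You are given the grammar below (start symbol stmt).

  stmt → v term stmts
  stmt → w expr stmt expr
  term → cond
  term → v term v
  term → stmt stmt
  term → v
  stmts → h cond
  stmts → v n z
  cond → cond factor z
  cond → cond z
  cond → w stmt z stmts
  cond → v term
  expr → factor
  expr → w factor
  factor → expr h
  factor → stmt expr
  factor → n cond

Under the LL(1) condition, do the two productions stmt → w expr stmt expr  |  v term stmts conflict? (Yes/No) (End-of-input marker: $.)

No

FIRST(w expr stmt expr) = { w } and FIRST(v term stmts) = { v }.
The FIRST sets are disjoint and neither alternative is nullable — no conflict.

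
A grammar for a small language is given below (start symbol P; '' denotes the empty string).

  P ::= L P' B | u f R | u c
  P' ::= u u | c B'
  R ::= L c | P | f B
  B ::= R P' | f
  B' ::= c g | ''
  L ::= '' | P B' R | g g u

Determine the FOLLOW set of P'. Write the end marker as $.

{ $, c, f, g, u }

In P ::= L P' B: add FIRST(B) = { c, f, g, u }.
In B ::= R P': P' is at the end, add FOLLOW(B) = { $, c, f, g, u }.
Union: FOLLOW(P') = { $, c, f, g, u }.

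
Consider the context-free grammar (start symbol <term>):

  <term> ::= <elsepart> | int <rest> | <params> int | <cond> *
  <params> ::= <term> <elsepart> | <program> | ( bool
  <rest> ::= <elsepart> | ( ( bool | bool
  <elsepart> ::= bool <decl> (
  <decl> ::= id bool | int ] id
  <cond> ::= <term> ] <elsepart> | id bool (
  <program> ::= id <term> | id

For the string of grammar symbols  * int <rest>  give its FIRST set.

* is a terminal; add {*} and stop.

{ * }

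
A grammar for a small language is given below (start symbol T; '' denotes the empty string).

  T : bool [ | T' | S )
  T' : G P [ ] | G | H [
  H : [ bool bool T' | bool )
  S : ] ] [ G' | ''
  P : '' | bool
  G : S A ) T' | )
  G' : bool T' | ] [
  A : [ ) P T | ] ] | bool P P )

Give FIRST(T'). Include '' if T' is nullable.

{ ), [, ], bool }

From T' : G P [ ]: add FIRST(G) = { ), [, ], bool }.
From T' : G: add FIRST(G) = { ), [, ], bool }.
From T' : H [: add FIRST(H) = { [, bool }.
Union: FIRST(T') = { ), [, ], bool }.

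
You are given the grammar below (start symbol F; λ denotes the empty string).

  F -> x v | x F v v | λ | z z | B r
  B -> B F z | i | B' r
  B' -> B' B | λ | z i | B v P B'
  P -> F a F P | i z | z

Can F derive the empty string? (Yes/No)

F has an λ-production, so F ⇒ λ.

Yes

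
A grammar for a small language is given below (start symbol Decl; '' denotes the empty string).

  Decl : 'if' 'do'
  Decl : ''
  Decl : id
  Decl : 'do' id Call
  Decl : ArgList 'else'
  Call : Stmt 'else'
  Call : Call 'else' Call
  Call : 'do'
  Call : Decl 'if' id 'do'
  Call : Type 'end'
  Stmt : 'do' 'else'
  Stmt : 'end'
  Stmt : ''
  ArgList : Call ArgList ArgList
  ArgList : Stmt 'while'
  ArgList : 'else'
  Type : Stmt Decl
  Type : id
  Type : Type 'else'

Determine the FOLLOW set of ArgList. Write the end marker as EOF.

{ 'do', 'else', 'end', 'if', 'while', id }

In Decl : ArgList 'else': add FIRST('else') = { 'else' }.
In ArgList : Call ArgList ArgList: add FIRST(ArgList) = { 'do', 'else', 'end', 'if', 'while', id }.
In ArgList : Call ArgList ArgList: ArgList is at the end, add FOLLOW(ArgList) = { 'do', 'else', 'end', 'if', 'while', id }.
Union: FOLLOW(ArgList) = { 'do', 'else', 'end', 'if', 'while', id }.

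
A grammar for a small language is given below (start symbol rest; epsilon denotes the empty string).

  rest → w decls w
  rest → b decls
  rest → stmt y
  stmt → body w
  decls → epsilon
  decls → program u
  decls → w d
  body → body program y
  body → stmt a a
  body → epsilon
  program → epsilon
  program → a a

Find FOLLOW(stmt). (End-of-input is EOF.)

In rest → stmt y: add FIRST(y) = { y }.
In body → stmt a a: add FIRST(a a) = { a }.
Union: FOLLOW(stmt) = { a, y }.

{ a, y }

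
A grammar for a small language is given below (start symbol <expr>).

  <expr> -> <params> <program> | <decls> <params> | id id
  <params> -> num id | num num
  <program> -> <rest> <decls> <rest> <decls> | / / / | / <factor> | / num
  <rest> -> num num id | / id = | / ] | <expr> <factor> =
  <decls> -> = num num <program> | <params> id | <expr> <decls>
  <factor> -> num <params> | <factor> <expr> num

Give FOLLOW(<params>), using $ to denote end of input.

In <expr> -> <params> <program>: add FIRST(<program>) = { /, =, id, num }.
In <expr> -> <decls> <params>: <params> is at the end, add FOLLOW(<expr>) = { $, =, id, num }.
In <decls> -> <params> id: add FIRST(id) = { id }.
In <factor> -> num <params>: <params> is at the end, add FOLLOW(<factor>) = { $, /, =, id, num }.
Union: FOLLOW(<params>) = { $, /, =, id, num }.

{ $, /, =, id, num }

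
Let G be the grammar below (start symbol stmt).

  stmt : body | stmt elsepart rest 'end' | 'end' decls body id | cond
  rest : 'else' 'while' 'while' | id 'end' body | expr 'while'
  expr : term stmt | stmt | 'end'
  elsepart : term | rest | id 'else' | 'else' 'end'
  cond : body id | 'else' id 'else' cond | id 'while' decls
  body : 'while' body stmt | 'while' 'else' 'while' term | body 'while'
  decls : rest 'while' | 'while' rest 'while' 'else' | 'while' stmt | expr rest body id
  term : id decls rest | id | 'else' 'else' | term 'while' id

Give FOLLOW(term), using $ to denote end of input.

{ $, 'else', 'end', 'while', id }

In expr : term stmt: add FIRST(stmt) = { 'else', 'end', 'while', id }.
In elsepart : term: term is at the end, add FOLLOW(elsepart) = { 'else', 'end', 'while', id }.
In body : 'while' 'else' 'while' term: term is at the end, add FOLLOW(body) = { $, 'else', 'end', 'while', id }.
In term : term 'while' id: add FIRST('while' id) = { 'while' }.
Union: FOLLOW(term) = { $, 'else', 'end', 'while', id }.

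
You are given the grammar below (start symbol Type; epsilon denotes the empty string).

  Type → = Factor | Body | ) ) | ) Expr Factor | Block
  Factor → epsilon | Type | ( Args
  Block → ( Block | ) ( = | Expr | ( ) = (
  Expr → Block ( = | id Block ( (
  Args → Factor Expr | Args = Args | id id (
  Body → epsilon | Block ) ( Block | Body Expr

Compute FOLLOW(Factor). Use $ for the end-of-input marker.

In Type → = Factor: Factor is at the end, add FOLLOW(Type) = { $, (, ), id }.
In Type → ) Expr Factor: Factor is at the end, add FOLLOW(Type) = { $, (, ), id }.
In Args → Factor Expr: add FIRST(Expr) = { (, ), id }.
Union: FOLLOW(Factor) = { $, (, ), id }.

{ $, (, ), id }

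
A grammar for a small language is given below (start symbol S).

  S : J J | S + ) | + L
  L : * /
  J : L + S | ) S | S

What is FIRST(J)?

From J : L + S: add FIRST(L) = { * }.
J : ) S contributes {)}.
From J : S: add FIRST(S) = { ), *, + }.
Union: FIRST(J) = { ), *, + }.

{ ), *, + }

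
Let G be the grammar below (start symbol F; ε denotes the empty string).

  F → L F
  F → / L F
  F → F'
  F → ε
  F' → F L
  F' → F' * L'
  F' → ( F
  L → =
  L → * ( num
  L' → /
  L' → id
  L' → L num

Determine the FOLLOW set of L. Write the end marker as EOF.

In F → L F: add FIRST(F)\{ε} = { (, *, /, = }.
  Since F is nullable, also add FOLLOW(F) = { EOF, *, = }.
In F → / L F: add FIRST(F)\{ε} = { (, *, /, = }.
  Since F is nullable, also add FOLLOW(F) = { EOF, *, = }.
In F' → F L: L is at the end, add FOLLOW(F') = { EOF, *, = }.
In L' → L num: add FIRST(num) = { num }.
Union: FOLLOW(L) = { EOF, (, *, /, =, num }.

{ EOF, (, *, /, =, num }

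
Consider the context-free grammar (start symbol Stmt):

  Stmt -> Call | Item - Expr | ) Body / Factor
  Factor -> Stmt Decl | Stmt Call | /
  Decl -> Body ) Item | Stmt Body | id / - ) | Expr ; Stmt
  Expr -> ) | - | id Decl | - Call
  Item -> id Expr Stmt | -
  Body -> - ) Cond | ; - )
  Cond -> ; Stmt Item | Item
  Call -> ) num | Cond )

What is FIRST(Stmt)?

From Stmt -> Call: add FIRST(Call) = { ), -, ;, id }.
From Stmt -> Item - Expr: add FIRST(Item) = { -, id }.
Stmt -> ) Body / Factor contributes {)}.
Union: FIRST(Stmt) = { ), -, ;, id }.

{ ), -, ;, id }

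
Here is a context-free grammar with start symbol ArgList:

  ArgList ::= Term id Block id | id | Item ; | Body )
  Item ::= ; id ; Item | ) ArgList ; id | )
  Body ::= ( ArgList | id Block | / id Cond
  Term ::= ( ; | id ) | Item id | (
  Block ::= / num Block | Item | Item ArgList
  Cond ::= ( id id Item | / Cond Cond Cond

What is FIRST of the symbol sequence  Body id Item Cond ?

Add FIRST(Body) = { (, /, id }; Body is not nullable, stop.

{ (, /, id }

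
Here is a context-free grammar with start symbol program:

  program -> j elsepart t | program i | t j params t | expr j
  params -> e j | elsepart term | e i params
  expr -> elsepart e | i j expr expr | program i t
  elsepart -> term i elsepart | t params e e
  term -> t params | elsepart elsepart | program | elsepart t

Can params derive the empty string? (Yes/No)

No

No nonterminal in this grammar is nullable.
No production of params has an RHS whose symbols are all nullable, so params is not nullable.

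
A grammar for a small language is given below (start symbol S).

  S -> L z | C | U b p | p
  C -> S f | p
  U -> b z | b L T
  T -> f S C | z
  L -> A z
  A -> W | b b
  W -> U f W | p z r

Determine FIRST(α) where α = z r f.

z is a terminal; add {z} and stop.

{ z }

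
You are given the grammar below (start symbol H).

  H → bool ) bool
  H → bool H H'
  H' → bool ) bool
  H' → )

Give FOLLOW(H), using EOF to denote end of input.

{ EOF, ), bool }

H is the start symbol, so EOF ∈ FOLLOW(H).
In H → bool H H': add FIRST(H') = { ), bool }.
Union: FOLLOW(H) = { EOF, ), bool }.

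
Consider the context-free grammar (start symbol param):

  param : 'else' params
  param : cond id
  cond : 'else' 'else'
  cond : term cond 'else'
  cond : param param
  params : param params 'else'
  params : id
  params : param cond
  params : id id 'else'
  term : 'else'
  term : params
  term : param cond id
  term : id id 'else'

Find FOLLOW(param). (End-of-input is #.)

{ #, 'else', id }

param is the start symbol, so # ∈ FOLLOW(param).
In cond : param param: add FIRST(param) = { 'else', id }.
In cond : param param: param is at the end, add FOLLOW(cond) = { #, 'else', id }.
In params : param params 'else': add FIRST(params 'else') = { 'else', id }.
In params : param cond: add FIRST(cond) = { 'else', id }.
In term : param cond id: add FIRST(cond id) = { 'else', id }.
Union: FOLLOW(param) = { #, 'else', id }.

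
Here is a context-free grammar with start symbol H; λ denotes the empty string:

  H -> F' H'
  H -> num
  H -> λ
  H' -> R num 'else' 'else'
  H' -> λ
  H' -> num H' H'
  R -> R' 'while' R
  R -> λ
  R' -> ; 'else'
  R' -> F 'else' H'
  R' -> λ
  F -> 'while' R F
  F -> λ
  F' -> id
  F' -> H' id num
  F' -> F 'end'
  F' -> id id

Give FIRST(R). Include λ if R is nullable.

From R -> R' 'while' R: R' nullable, take FIRST(R') ∪ {'while'} = { 'else', 'while', ; }.
R -> λ contributes λ.
Union: FIRST(R) = { 'else', 'while', ;, λ }.

{ 'else', 'while', ;, λ }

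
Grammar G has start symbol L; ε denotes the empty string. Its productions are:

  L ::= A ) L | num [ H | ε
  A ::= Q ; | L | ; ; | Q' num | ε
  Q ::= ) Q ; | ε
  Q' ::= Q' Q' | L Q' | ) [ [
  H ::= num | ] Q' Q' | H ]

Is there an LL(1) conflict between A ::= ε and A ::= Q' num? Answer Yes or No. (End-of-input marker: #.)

Yes

FIRST(ε) = { ε } and FIRST(Q' num) = { ), ;, num }.
The first alternative is nullable and FOLLOW(A) = { ) } shares ) with FIRST of the second — conflict.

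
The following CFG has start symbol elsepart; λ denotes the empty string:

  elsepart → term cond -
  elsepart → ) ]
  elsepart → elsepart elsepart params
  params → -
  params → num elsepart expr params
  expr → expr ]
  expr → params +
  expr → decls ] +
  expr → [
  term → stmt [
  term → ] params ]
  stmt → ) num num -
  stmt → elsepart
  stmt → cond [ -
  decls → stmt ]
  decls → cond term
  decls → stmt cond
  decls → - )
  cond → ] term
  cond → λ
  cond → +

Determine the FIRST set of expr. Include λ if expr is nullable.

From expr → expr ]: add FIRST(expr) = { ), +, -, [, ], num }.
From expr → params +: add FIRST(params) = { -, num }.
From expr → decls ] +: add FIRST(decls) = { ), +, -, [, ] }.
expr → [ contributes {[}.
Union: FIRST(expr) = { ), +, -, [, ], num }.

{ ), +, -, [, ], num }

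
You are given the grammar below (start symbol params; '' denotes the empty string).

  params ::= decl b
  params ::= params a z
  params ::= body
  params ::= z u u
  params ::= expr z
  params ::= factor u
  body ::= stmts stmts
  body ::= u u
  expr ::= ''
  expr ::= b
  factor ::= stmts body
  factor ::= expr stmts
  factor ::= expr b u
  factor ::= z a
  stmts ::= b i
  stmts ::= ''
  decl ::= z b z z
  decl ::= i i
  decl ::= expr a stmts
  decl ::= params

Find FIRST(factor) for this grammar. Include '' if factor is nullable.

From factor ::= stmts body: stmts, body nullable, take FIRST(stmts) ∪ FIRST(body) = { b, u }; also '' since the whole RHS is nullable.
From factor ::= expr stmts: expr, stmts nullable, take FIRST(expr) ∪ FIRST(stmts) = { b }; also '' since the whole RHS is nullable.
From factor ::= expr b u: expr nullable, take FIRST(expr) ∪ {b} = { b }.
factor ::= z a contributes {z}.
Union: FIRST(factor) = { b, u, z, '' }.

{ b, u, z, '' }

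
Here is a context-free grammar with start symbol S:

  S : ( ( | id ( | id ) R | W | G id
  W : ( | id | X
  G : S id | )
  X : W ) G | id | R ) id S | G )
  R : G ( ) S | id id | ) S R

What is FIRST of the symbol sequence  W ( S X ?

Add FIRST(W) = { (, ), id }; W is not nullable, stop.

{ (, ), id }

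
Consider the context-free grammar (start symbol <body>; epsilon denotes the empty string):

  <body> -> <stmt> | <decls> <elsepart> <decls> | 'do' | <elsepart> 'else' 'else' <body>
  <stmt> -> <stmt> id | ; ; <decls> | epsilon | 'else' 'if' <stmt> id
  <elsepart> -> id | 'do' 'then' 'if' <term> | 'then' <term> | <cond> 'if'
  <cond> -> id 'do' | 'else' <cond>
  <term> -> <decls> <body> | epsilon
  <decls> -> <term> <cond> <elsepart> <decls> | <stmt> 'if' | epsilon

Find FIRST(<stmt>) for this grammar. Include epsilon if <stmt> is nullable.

From <stmt> -> <stmt> id: <stmt> nullable, take FIRST(<stmt>) ∪ {id} = { 'else', ;, id }.
<stmt> -> ; ; <decls> contributes {;}.
<stmt> -> epsilon contributes epsilon.
<stmt> -> 'else' 'if' <stmt> id contributes {'else'}.
Union: FIRST(<stmt>) = { 'else', ;, id, epsilon }.

{ 'else', ;, id, epsilon }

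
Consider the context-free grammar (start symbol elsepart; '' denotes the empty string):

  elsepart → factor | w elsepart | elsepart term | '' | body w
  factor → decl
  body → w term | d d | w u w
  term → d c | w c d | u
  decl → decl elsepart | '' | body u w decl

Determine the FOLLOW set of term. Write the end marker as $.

{ $, d, u, w }

In elsepart → elsepart term: term is at the end, add FOLLOW(elsepart) = { $, d, u, w }.
In body → w term: term is at the end, add FOLLOW(body) = { u, w }.
Union: FOLLOW(term) = { $, d, u, w }.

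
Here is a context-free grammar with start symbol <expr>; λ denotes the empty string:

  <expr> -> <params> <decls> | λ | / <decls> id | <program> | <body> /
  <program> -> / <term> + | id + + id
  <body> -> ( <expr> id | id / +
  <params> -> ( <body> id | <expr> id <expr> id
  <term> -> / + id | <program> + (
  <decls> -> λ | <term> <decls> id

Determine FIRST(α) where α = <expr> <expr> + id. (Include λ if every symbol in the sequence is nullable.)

Add FIRST(<expr>)\{λ} = { (, /, id }; <expr> is nullable, continue.
Add FIRST(<expr>)\{λ} = { (, /, id }; <expr> is nullable, continue.
+ is a terminal; add {+} and stop.

{ (, +, /, id }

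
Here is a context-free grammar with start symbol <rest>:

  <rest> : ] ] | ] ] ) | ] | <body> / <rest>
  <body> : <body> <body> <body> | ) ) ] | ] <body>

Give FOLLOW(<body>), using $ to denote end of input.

{ ), /, ] }

In <rest> : <body> / <rest>: add FIRST(/ <rest>) = { / }.
In <body> : <body> <body> <body>: add FIRST(<body> <body>) = { ), ] }.
In <body> : <body> <body> <body>: add FIRST(<body>) = { ), ] }.
In <body> : <body> <body> <body>: <body> is at the end, add FOLLOW(<body>) = { ), /, ] }.
In <body> : ] <body>: <body> is at the end, add FOLLOW(<body>) = { ), /, ] }.
Union: FOLLOW(<body>) = { ), /, ] }.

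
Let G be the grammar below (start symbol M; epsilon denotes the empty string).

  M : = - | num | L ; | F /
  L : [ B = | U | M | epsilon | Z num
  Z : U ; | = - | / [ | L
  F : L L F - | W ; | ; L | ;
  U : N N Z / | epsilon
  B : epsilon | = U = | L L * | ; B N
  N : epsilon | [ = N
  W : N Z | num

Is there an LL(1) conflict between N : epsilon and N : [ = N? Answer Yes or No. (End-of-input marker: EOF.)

FIRST(epsilon) = { epsilon } and FIRST([ = N) = { [ }.
The first alternative is nullable and FOLLOW(N) = { /, ;, =, [, num } shares [ with FIRST of the second — conflict.

Yes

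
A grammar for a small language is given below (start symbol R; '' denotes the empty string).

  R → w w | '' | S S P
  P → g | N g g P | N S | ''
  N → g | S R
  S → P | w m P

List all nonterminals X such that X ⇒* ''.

Directly nullable (have an ''-production): R, P.
N → S R with every symbol nullable, so N is nullable.
S → P with every symbol nullable, so S is nullable.

{ N, P, R, S }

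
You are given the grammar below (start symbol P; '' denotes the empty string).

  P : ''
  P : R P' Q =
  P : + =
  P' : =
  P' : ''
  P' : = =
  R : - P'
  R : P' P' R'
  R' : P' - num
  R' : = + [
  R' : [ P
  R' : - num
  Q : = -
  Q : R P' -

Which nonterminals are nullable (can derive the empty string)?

Directly nullable (have an ''-production): P, P'.
No other nonterminal has a production whose RHS symbols are all nullable.

{ P, P' }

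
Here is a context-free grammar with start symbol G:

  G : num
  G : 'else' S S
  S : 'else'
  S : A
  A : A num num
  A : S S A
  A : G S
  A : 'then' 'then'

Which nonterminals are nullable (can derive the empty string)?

{ } (none)

No nonterminal has an empty production or an RHS whose symbols are all nullable.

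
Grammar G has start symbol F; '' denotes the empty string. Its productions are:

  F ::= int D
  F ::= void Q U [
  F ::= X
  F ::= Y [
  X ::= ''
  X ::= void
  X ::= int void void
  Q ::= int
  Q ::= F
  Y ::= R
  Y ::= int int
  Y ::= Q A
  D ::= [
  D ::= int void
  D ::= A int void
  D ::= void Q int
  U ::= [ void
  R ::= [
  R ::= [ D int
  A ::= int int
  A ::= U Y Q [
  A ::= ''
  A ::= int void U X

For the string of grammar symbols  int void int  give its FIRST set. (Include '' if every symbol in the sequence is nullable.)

int is a terminal; add {int} and stop.

{ int }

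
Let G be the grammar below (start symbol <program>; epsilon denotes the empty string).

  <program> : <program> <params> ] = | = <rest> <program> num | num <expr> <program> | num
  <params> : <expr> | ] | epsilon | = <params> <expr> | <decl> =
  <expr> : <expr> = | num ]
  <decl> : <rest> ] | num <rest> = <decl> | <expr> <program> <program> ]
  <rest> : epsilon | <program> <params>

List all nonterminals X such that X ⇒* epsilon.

{ <params>, <rest> }

Directly nullable (have an epsilon-production): <params>, <rest>.
No other nonterminal has a production whose RHS symbols are all nullable.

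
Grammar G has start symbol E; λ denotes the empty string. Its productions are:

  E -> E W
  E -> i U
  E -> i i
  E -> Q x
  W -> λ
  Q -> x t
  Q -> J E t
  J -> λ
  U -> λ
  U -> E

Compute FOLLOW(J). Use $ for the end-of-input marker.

In Q -> J E t: add FIRST(E t) = { i, x }.
Union: FOLLOW(J) = { i, x }.

{ i, x }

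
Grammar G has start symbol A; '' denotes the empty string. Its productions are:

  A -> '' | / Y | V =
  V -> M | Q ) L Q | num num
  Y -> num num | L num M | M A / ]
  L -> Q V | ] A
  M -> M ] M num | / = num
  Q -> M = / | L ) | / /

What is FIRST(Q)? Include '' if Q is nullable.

From Q -> M = /: add FIRST(M) = { / }.
From Q -> L ): add FIRST(L) = { /, ] }.
Q -> / / contributes {/}.
Union: FIRST(Q) = { /, ] }.

{ /, ] }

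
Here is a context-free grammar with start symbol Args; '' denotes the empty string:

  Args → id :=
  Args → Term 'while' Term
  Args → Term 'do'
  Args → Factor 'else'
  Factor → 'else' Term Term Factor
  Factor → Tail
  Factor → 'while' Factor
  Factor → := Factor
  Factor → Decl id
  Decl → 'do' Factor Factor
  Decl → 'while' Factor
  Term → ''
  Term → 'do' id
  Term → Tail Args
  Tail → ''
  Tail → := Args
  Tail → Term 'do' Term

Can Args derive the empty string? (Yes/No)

Nullable nonterminals: Factor, Tail, Term.
No production of Args has an RHS whose symbols are all nullable, so Args is not nullable.

No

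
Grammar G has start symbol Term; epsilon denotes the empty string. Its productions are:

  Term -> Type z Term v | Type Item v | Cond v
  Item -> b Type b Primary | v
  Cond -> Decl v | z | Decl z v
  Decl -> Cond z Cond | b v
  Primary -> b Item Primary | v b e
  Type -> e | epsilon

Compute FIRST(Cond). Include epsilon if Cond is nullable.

{ b, z }

From Cond -> Decl v: add FIRST(Decl) = { b, z }.
Cond -> z contributes {z}.
From Cond -> Decl z v: add FIRST(Decl) = { b, z }.
Union: FIRST(Cond) = { b, z }.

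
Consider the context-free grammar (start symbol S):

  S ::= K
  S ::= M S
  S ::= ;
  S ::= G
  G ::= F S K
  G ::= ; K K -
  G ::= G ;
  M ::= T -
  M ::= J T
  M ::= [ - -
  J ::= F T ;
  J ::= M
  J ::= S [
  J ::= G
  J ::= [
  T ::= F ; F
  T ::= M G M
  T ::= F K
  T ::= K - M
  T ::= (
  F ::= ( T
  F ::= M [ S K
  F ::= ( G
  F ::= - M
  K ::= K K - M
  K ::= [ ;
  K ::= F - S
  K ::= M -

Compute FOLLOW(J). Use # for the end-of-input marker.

In M ::= J T: add FIRST(T) = { (, -, ;, [ }.
Union: FOLLOW(J) = { (, -, ;, [ }.

{ (, -, ;, [ }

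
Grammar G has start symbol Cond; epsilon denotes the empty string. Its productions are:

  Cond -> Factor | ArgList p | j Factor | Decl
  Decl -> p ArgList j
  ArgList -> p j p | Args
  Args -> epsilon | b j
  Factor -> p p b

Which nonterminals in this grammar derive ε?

Directly nullable (have an epsilon-production): Args.
ArgList -> Args with every symbol nullable, so ArgList is nullable.
No other nonterminal has a production whose RHS symbols are all nullable.

{ ArgList, Args }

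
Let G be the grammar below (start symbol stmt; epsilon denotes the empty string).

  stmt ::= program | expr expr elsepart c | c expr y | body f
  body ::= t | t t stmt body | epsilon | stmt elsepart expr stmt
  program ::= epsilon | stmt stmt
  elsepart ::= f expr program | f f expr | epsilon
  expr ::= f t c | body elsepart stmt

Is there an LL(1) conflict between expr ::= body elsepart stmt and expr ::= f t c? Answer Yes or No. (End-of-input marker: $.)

FIRST(body elsepart stmt) = { c, f, t, epsilon } and FIRST(f t c) = { f }.
Both contain f, so the two alternatives are not disjoint — LL(1) conflict.

Yes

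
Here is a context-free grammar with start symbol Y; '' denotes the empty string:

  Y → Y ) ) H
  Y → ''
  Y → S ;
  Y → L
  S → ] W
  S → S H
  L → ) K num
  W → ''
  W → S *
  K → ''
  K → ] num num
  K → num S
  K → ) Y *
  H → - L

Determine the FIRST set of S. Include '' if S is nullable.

S → ] W contributes {]}.
From S → S H: add FIRST(S) = { ] }.
Union: FIRST(S) = { ] }.

{ ] }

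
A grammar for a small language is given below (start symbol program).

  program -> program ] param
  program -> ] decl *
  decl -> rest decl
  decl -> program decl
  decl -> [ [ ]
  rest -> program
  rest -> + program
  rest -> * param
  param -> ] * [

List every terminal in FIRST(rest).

{ *, +, ] }

From rest -> program: add FIRST(program) = { ] }.
rest -> + program contributes {+}.
rest -> * param contributes {*}.
Union: FIRST(rest) = { *, +, ] }.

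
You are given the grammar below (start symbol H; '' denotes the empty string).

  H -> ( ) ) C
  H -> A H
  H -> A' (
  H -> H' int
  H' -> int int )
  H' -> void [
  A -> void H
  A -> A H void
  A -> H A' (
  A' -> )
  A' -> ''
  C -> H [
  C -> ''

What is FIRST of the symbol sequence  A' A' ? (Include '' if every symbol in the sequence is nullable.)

Add FIRST(A')\{''} = { ) }; A' is nullable, continue.
Add FIRST(A')\{''} = { ) }; A' is nullable, continue.
Every symbol is nullable, so include ''.

{ ), '' }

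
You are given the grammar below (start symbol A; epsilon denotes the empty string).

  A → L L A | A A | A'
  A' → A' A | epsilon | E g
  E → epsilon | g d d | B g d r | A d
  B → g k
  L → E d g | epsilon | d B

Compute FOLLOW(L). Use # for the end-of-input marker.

In A → L L A: add FIRST(L A)\{epsilon} = { d, g }.
  Since L A is nullable, also add FOLLOW(A) = { #, d, g }.
In A → L L A: add FIRST(A)\{epsilon} = { d, g }.
  Since A is nullable, also add FOLLOW(A) = { #, d, g }.
Union: FOLLOW(L) = { #, d, g }.

{ #, d, g }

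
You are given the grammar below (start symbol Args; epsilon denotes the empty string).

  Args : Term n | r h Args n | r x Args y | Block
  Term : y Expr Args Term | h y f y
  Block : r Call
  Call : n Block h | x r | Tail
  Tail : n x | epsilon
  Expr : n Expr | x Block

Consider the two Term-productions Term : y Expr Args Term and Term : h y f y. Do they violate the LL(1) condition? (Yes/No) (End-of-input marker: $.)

No

FIRST(y Expr Args Term) = { y } and FIRST(h y f y) = { h }.
The FIRST sets are disjoint and neither alternative is nullable — no conflict.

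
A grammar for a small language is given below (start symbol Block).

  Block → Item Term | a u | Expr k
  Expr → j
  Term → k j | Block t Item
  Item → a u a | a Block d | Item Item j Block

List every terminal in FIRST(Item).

{ a }

Item → a u a contributes {a}.
Item → a Block d contributes {a}.
From Item → Item Item j Block: add FIRST(Item) = { a }.
Union: FIRST(Item) = { a }.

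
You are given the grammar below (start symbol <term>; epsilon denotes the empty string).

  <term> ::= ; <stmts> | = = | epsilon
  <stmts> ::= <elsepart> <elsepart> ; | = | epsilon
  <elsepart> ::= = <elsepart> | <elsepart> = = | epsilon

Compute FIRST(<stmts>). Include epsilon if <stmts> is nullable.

{ ;, =, epsilon }

From <stmts> ::= <elsepart> <elsepart> ;: <elsepart>, <elsepart> nullable, take FIRST(<elsepart>) ∪ FIRST(<elsepart>) ∪ {;} = { ;, = }.
<stmts> ::= = contributes {=}.
<stmts> ::= epsilon contributes epsilon.
Union: FIRST(<stmts>) = { ;, =, epsilon }.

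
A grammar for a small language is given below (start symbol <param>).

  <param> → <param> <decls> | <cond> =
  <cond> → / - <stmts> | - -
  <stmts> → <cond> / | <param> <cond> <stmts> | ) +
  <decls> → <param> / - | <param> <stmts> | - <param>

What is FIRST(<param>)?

{ -, / }

From <param> → <param> <decls>: add FIRST(<param>) = { -, / }.
From <param> → <cond> =: add FIRST(<cond>) = { -, / }.
Union: FIRST(<param>) = { -, / }.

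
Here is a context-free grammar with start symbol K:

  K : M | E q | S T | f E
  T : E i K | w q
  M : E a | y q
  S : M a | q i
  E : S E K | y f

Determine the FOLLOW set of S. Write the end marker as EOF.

{ q, w, y }

In K : S T: add FIRST(T) = { q, w, y }.
In E : S E K: add FIRST(E K) = { q, y }.
Union: FOLLOW(S) = { q, w, y }.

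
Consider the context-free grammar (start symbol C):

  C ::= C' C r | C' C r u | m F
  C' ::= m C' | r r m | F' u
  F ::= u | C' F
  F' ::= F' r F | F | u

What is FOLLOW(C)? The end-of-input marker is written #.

{ #, r }

C is the start symbol, so # ∈ FOLLOW(C).
In C ::= C' C r: add FIRST(r) = { r }.
In C ::= C' C r u: add FIRST(r u) = { r }.
Union: FOLLOW(C) = { #, r }.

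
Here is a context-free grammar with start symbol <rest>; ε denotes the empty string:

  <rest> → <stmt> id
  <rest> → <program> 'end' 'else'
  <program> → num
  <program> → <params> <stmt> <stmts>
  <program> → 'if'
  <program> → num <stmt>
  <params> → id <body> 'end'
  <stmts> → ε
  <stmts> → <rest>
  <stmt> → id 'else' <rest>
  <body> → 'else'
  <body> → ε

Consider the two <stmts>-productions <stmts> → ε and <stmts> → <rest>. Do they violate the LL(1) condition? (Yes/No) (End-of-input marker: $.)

No

FIRST(ε) = { ε } and FIRST(<rest>) = { 'if', id, num }.
The first is nullable but FOLLOW(<stmts>) = { 'end' } is disjoint from FIRST of the second.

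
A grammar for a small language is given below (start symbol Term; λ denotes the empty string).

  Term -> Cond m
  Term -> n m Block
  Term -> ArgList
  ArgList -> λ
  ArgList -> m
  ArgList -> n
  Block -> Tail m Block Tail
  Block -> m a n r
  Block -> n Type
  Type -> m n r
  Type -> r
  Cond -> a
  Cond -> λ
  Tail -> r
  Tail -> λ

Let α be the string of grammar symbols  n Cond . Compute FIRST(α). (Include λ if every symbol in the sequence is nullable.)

{ n }

n is a terminal; add {n} and stop.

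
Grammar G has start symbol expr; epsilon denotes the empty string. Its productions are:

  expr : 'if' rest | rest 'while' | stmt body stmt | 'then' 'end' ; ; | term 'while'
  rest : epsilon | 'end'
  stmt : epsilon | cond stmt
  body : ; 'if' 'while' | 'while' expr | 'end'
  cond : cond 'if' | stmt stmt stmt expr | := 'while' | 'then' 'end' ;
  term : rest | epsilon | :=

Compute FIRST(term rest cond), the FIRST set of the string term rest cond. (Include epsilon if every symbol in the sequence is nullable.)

Add FIRST(term)\{epsilon} = { 'end', := }; term is nullable, continue.
Add FIRST(rest)\{epsilon} = { 'end' }; rest is nullable, continue.
Add FIRST(cond) = { 'end', 'if', 'then', 'while', :=, ; }; cond is not nullable, stop.

{ 'end', 'if', 'then', 'while', :=, ; }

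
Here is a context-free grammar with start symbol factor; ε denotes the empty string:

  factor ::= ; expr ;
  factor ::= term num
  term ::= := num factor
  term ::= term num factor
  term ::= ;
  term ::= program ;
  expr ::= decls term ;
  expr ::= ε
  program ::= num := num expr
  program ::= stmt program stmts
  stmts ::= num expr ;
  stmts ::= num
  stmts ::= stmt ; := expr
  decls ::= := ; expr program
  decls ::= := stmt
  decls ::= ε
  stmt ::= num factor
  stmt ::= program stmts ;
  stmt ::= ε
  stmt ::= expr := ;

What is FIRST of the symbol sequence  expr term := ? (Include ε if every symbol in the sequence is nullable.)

Add FIRST(expr)\{ε} = { :=, ;, num }; expr is nullable, continue.
Add FIRST(term) = { :=, ;, num }; term is not nullable, stop.

{ :=, ;, num }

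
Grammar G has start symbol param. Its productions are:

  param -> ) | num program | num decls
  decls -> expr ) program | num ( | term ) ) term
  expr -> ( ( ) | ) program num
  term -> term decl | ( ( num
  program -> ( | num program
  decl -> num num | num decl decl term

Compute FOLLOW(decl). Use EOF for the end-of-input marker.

In term -> term decl: decl is at the end, add FOLLOW(term) = { EOF, (, ), num }.
In decl -> num decl decl term: add FIRST(decl term) = { num }.
In decl -> num decl decl term: add FIRST(term) = { ( }.
Union: FOLLOW(decl) = { EOF, (, ), num }.

{ EOF, (, ), num }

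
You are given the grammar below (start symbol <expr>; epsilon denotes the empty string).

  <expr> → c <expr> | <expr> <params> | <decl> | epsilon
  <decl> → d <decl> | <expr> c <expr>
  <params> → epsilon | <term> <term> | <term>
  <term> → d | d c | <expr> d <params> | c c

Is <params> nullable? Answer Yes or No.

<params> has an epsilon-production, so <params> ⇒ epsilon.

Yes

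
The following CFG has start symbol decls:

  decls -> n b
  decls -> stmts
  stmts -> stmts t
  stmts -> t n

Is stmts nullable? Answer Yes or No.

No nonterminal in this grammar is nullable.
No production of stmts has an RHS whose symbols are all nullable, so stmts is not nullable.

No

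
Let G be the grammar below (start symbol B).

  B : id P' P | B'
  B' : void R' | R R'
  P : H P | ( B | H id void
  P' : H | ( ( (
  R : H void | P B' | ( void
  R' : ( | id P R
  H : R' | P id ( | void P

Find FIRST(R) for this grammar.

From R : H void: add FIRST(H) = { (, id, void }.
From R : P B': add FIRST(P) = { (, id, void }.
R : ( void contributes {(}.
Union: FIRST(R) = { (, id, void }.

{ (, id, void }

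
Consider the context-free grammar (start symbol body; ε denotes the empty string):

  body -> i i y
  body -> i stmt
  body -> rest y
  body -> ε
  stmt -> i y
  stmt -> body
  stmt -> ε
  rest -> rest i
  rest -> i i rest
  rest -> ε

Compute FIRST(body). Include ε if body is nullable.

body -> i i y contributes {i}.
body -> i stmt contributes {i}.
From body -> rest y: rest nullable, take FIRST(rest) ∪ {y} = { i, y }.
body -> ε contributes ε.
Union: FIRST(body) = { i, y, ε }.

{ i, y, ε }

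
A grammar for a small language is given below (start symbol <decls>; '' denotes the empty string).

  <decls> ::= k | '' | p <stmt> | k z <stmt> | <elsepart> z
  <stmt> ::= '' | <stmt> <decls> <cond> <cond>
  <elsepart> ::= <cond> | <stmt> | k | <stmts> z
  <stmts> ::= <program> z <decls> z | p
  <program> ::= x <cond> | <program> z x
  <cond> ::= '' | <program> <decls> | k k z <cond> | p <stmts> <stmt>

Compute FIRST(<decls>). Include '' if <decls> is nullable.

<decls> ::= k contributes {k}.
<decls> ::= '' contributes ''.
<decls> ::= p <stmt> contributes {p}.
<decls> ::= k z <stmt> contributes {k}.
From <decls> ::= <elsepart> z: <elsepart> nullable, take FIRST(<elsepart>) ∪ {z} = { k, p, x, z }.
Union: FIRST(<decls>) = { k, p, x, z, '' }.

{ k, p, x, z, '' }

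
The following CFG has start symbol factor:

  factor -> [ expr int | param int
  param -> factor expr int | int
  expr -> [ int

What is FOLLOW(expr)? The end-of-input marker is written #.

{ int }

In factor -> [ expr int: add FIRST(int) = { int }.
In param -> factor expr int: add FIRST(int) = { int }.
Union: FOLLOW(expr) = { int }.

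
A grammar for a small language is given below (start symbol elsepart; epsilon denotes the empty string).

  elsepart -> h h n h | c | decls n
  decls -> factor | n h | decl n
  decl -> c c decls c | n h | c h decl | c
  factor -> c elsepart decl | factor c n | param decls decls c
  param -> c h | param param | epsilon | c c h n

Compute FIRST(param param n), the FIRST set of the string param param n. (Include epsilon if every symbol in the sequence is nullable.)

Add FIRST(param)\{epsilon} = { c }; param is nullable, continue.
Add FIRST(param)\{epsilon} = { c }; param is nullable, continue.
n is a terminal; add {n} and stop.

{ c, n }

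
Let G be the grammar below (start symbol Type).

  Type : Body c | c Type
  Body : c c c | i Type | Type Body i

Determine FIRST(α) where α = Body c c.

Add FIRST(Body) = { c, i }; Body is not nullable, stop.

{ c, i }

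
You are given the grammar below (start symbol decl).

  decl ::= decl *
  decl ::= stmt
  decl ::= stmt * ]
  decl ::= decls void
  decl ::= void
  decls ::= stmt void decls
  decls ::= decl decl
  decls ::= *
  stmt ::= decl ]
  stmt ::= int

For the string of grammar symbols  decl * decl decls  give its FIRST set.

{ *, int, void }

Add FIRST(decl) = { *, int, void }; decl is not nullable, stop.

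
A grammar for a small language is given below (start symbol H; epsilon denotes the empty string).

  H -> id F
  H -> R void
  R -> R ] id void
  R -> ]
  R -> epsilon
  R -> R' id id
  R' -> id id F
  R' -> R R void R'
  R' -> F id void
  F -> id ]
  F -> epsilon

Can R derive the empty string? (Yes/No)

Yes

R has an epsilon-production, so R ⇒ epsilon.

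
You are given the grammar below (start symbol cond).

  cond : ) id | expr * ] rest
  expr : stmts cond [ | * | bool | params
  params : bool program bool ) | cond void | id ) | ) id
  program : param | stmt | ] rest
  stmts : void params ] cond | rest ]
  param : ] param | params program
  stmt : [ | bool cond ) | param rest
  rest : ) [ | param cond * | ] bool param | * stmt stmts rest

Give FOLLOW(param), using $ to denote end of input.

{ $, ), *, [, ], bool, id, void }

In program : param: param is at the end, add FOLLOW(program) = { $, ), *, [, ], bool, id, void }.
In param : ] param: param is at the end, add FOLLOW(param) = { $, ), *, [, ], bool, id, void }.
In stmt : param rest: add FIRST(rest) = { ), *, ], bool, id, void }.
In rest : param cond *: add FIRST(cond *) = { ), *, ], bool, id, void }.
In rest : ] bool param: param is at the end, add FOLLOW(rest) = { $, ), *, [, ], bool, id, void }.
Union: FOLLOW(param) = { $, ), *, [, ], bool, id, void }.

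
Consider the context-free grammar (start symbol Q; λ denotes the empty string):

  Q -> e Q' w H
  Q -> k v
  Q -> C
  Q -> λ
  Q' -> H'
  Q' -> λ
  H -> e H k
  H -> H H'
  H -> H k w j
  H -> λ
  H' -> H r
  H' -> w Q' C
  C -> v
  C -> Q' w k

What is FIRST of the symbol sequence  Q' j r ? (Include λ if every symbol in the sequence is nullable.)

{ e, j, k, r, w }

Add FIRST(Q')\{λ} = { e, k, r, w }; Q' is nullable, continue.
j is a terminal; add {j} and stop.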